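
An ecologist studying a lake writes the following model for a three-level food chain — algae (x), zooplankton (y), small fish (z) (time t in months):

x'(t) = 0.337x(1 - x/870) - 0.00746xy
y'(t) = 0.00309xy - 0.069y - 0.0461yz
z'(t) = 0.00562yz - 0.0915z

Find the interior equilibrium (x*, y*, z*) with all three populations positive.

From dz/dt = 0: 0.00562y* = 0.0915, so y* = 16.3.
From dx/dt = 0: 0.337(1 - x*/870) = 0.00746·16.3, giving x* = 870·(1 - 0.36) = 556.
From dy/dt = 0: 0.00309·556 - 0.069 = 0.0461z*, so z* = 1.65/0.0461 = 35.8.

x* ≈ 556, y* ≈ 16.3, z* ≈ 35.8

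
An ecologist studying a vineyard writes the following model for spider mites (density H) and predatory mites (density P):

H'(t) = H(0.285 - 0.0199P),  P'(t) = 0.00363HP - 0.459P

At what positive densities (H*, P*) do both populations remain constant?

H* ≈ 126, P* ≈ 14.3

Set dP/dt = 0 with P > 0: 0.00363H - 0.459 = 0, so H* = 0.459/0.00363 = 126.
Set dH/dt = 0 with H > 0: 0.285 - 0.0199P = 0, so P* = 0.285/0.0199 = 14.3.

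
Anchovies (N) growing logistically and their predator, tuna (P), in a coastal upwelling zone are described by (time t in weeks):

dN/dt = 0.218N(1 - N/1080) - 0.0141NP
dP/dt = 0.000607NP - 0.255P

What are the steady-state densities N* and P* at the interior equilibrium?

N* ≈ 420, P* ≈ 9.45

From dP/dt = 0 with P > 0: 0.000607N* = 0.255, so N* = 420.
Substitute into dN/dt = 0: 0.218(1 - 420/1080) = 0.0141P*.
The bracket is 0.611, giving P* = 0.133/0.0141 = 9.45.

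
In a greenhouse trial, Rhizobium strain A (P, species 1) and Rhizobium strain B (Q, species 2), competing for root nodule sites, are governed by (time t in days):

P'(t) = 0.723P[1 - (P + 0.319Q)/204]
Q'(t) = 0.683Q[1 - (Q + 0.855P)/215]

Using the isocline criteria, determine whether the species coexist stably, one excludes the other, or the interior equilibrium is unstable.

Compare the nullcline intercepts: K1/α12 = 204/0.319 = 639 > K2 = 215; K2/α21 = 215/0.855 = 251 > K1 = 204.
Since both inequalities hold, each species can invade when rare, so the interior equilibrium is stable.

stable coexistence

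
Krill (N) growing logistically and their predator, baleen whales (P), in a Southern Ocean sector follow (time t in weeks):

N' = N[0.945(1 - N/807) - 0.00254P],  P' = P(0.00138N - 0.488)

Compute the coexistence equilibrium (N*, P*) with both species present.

From dP/dt = 0 with P > 0: 0.00138N* = 0.488, so N* = 354.
Substitute into dN/dt = 0: 0.945(1 - 354/807) = 0.00254P*.
The bracket is 0.562, giving P* = 0.531/0.00254 = 209.

N* ≈ 354, P* ≈ 209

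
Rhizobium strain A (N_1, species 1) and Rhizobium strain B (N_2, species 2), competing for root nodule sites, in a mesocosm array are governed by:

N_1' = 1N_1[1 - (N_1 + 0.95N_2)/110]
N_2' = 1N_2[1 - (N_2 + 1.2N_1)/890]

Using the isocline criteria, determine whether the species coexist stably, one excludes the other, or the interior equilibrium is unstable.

species 2 excludes species 1

Compare the nullcline intercepts: K1/α12 = 110/0.95 = 116 < K2 = 890; K2/α21 = 890/1.2 = 742 > K1 = 110.
Since the inequalities point opposite ways, species 2 can invade but species 1 cannot.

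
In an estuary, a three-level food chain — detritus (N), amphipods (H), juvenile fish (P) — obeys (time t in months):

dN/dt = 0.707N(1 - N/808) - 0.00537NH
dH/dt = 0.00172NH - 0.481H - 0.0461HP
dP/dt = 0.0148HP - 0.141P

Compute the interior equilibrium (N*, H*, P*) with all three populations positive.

From dP/dt = 0: 0.0148H* = 0.141, so H* = 9.53.
From dN/dt = 0: 0.707(1 - N*/808) = 0.00537·9.53, giving N* = 808·(1 - 0.0724) = 750.
From dH/dt = 0: 0.00172·750 - 0.481 = 0.0461P*, so P* = 0.808/0.0461 = 17.5.

N* ≈ 750, H* ≈ 9.53, P* ≈ 17.5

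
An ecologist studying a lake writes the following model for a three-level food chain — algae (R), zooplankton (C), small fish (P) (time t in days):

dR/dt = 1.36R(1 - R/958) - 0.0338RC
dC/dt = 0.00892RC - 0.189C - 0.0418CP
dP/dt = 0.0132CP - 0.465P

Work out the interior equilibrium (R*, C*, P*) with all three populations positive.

R* ≈ 119, C* ≈ 35.2, P* ≈ 20.9

From dP/dt = 0: 0.0132C* = 0.465, so C* = 35.2.
From dR/dt = 0: 1.36(1 - R*/958) = 0.0338·35.2, giving R* = 958·(1 - 0.876) = 119.
From dC/dt = 0: 0.00892·119 - 0.189 = 0.0418P*, so P* = 0.875/0.0418 = 20.9.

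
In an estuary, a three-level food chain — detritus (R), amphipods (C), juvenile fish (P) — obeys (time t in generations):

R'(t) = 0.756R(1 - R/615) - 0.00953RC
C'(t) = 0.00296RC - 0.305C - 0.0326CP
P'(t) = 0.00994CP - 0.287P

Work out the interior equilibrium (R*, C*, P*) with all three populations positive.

R* ≈ 391, C* ≈ 28.9, P* ≈ 26.2

From dP/dt = 0: 0.00994C* = 0.287, so C* = 28.9.
From dR/dt = 0: 0.756(1 - R*/615) = 0.00953·28.9, giving R* = 615·(1 - 0.364) = 391.
From dC/dt = 0: 0.00296·391 - 0.305 = 0.0326P*, so P* = 0.853/0.0326 = 26.2.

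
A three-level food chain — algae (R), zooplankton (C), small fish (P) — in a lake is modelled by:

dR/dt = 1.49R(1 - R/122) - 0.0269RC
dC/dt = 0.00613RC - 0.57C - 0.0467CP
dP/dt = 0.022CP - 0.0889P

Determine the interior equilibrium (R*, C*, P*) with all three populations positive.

R* ≈ 113, C* ≈ 4.04, P* ≈ 2.64

From dP/dt = 0: 0.022C* = 0.0889, so C* = 4.04.
From dR/dt = 0: 1.49(1 - R*/122) = 0.0269·4.04, giving R* = 122·(1 - 0.073) = 113.
From dC/dt = 0: 0.00613·113 - 0.57 = 0.0467P*, so P* = 0.123/0.0467 = 2.64.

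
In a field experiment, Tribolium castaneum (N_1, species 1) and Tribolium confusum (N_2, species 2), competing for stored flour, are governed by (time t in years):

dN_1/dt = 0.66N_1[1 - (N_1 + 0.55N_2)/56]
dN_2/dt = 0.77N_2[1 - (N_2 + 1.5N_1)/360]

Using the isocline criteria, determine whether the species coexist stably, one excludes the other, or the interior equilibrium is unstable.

species 2 excludes species 1

Compare the nullcline intercepts: K1/α12 = 56/0.55 = 102 < K2 = 360; K2/α21 = 360/1.5 = 240 > K1 = 56.
Since the inequalities point opposite ways, species 2 can invade but species 1 cannot.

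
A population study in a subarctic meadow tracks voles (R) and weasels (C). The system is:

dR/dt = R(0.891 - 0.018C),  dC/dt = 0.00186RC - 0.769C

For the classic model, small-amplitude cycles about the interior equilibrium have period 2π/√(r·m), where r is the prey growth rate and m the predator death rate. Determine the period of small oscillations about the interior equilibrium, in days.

T ≈ 7.59 days

Here r = 0.891 and m = 0.769, so r·m = 0.685.
ω = √0.685 = 0.828 per day, hence T = 2π/ω ≈ 7.59 days.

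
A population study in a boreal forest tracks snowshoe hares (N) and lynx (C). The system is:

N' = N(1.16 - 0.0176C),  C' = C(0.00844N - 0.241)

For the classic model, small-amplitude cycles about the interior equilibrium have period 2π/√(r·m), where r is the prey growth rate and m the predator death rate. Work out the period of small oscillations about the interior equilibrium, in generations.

Here r = 1.16 and m = 0.241, so r·m = 0.28.
ω = √0.28 = 0.529 per generation, hence T = 2π/ω ≈ 11.9 generations.

T ≈ 11.9 generations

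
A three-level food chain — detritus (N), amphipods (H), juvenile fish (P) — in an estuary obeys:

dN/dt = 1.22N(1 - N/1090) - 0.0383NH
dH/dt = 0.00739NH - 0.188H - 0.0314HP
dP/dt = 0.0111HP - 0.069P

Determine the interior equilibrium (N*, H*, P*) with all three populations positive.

From dP/dt = 0: 0.0111H* = 0.069, so H* = 6.22.
From dN/dt = 0: 1.22(1 - N*/1090) = 0.0383·6.22, giving N* = 1090·(1 - 0.195) = 877.
From dH/dt = 0: 0.00739·877 - 0.188 = 0.0314P*, so P* = 6.3/0.0314 = 200.

N* ≈ 877, H* ≈ 6.22, P* ≈ 200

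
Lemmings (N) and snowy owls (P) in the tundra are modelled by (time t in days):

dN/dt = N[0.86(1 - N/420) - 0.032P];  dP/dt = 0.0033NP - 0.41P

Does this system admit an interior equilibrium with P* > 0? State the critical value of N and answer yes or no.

The predator equation gives dP/dt > 0 only when N > 0.41/0.0033 = 124.
Without the predator, N → K = 420. Since 420 > 124, the predator can invade and persist.

Threshold N = 124; K > 124, so yes, the predator persists.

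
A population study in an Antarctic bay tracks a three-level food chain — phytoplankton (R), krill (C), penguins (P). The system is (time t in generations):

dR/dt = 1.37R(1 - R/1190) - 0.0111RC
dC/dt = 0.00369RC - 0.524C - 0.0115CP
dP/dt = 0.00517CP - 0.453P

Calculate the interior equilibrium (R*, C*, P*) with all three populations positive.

R* ≈ 345, C* ≈ 87.6, P* ≈ 65.2

From dP/dt = 0: 0.00517C* = 0.453, so C* = 87.6.
From dR/dt = 0: 1.37(1 - R*/1190) = 0.0111·87.6, giving R* = 1190·(1 - 0.71) = 345.
From dC/dt = 0: 0.00369·345 - 0.524 = 0.0115P*, so P* = 0.75/0.0115 = 65.2.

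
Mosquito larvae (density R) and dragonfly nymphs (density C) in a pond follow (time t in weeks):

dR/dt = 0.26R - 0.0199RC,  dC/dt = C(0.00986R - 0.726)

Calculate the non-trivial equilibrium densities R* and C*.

R* ≈ 73.6, C* ≈ 13.1

Set dC/dt = 0 with C > 0: 0.00986R - 0.726 = 0, so R* = 0.726/0.00986 = 73.6.
Set dR/dt = 0 with R > 0: 0.26 - 0.0199C = 0, so C* = 0.26/0.0199 = 13.1.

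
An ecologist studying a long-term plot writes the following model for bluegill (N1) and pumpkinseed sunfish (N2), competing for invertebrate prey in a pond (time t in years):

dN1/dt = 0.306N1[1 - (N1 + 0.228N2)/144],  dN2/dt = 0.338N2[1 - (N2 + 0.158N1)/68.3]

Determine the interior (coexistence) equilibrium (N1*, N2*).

N1* ≈ 133, N2* ≈ 47.3

Setting both brackets to zero gives the nullclines N1 + 0.228N2 = 144 and 0.158N1 + N2 = 68.3.
Substituting N2 = 68.3 - 0.158N1 into the first: N1(1 - 0.228·0.158) = 144 - 0.228·68.3.
So N1* = 128/0.964 = 133, and then N2* = 68.3 - 0.158·133 = 47.3.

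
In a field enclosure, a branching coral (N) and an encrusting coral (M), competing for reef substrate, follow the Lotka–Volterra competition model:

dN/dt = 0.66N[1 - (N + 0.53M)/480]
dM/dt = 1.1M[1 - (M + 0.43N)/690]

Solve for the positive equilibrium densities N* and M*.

N* ≈ 148, M* ≈ 626

Setting both brackets to zero gives the nullclines N + 0.53M = 480 and 0.43N + M = 690.
Substituting M = 690 - 0.43N into the first: N(1 - 0.53·0.43) = 480 - 0.53·690.
So N* = 114/0.772 = 148, and then M* = 690 - 0.43·148 = 626.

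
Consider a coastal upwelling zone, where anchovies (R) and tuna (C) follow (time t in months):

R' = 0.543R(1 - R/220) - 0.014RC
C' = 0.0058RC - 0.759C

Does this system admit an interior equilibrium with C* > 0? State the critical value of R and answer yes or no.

The predator equation gives dC/dt > 0 only when R > 0.759/0.0058 = 131.
Without the predator, R → K = 220. Since 220 > 131, the predator can invade and persist.

Threshold R = 131; K > 131, so yes, the predator persists.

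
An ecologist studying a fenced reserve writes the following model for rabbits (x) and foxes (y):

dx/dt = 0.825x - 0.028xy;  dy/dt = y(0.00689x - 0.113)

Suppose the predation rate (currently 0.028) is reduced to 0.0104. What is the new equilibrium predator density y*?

y* ≈ 79.3

At the interior fixed point, setting dx/dt = 0 with x > 0 fixes y* = (prey growth rate)/(xy coefficient) — independent of the other coefficients.
With the change, y* = 0.825/0.0104 = 79.3; it rises from 29.5.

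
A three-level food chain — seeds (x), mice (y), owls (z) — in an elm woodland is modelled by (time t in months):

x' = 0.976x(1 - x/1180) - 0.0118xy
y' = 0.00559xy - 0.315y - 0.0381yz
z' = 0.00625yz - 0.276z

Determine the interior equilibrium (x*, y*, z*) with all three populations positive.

x* ≈ 550, y* ≈ 44.2, z* ≈ 72.4

From dz/dt = 0: 0.00625y* = 0.276, so y* = 44.2.
From dx/dt = 0: 0.976(1 - x*/1180) = 0.0118·44.2, giving x* = 1180·(1 - 0.534) = 550.
From dy/dt = 0: 0.00559·550 - 0.315 = 0.0381z*, so z* = 2.76/0.0381 = 72.4.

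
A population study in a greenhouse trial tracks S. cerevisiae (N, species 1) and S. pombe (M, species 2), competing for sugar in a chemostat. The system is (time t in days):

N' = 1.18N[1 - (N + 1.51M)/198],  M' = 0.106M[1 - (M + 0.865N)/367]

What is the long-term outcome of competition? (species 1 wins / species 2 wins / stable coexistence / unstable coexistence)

species 2 excludes species 1

Compare the nullcline intercepts: K1/α12 = 198/1.51 = 131 < K2 = 367; K2/α21 = 367/0.865 = 424 > K1 = 198.
Since the inequalities point opposite ways, species 2 can invade but species 1 cannot.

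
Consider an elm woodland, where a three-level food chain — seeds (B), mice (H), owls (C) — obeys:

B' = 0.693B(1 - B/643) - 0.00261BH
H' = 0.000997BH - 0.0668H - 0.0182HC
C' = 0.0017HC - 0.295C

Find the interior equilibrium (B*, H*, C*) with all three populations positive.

From dC/dt = 0: 0.0017H* = 0.295, so H* = 174.
From dB/dt = 0: 0.693(1 - B*/643) = 0.00261·174, giving B* = 643·(1 - 0.654) = 223.
From dH/dt = 0: 0.000997·223 - 0.0668 = 0.0182C*, so C* = 0.155/0.0182 = 8.53.

B* ≈ 223, H* ≈ 174, C* ≈ 8.53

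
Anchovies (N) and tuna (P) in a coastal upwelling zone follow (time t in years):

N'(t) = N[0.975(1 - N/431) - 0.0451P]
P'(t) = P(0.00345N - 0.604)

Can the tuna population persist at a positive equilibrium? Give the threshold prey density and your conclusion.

Threshold N = 175; K > 175, so yes, the predator persists.

The predator equation gives dP/dt > 0 only when N > 0.604/0.00345 = 175.
Without the predator, N → K = 431. Since 431 > 175, the predator can invade and persist.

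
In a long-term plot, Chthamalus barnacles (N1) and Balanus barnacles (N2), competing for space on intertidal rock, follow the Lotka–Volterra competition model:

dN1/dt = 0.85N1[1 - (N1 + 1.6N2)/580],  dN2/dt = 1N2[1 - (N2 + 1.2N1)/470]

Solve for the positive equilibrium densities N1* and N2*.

N1* ≈ 187, N2* ≈ 246

Setting both brackets to zero gives the nullclines N1 + 1.6N2 = 580 and 1.2N1 + N2 = 470.
Substituting N2 = 470 - 1.2N1 into the first: N1(1 - 1.6·1.2) = 580 - 1.6·470.
So N1* = -172/-0.92 = 187, and then N2* = 470 - 1.2·187 = 246.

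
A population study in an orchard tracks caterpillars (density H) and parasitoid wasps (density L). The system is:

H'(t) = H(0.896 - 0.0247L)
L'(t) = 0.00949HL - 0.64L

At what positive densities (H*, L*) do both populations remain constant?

H* ≈ 67.4, L* ≈ 36.3

Set dL/dt = 0 with L > 0: 0.00949H - 0.64 = 0, so H* = 0.64/0.00949 = 67.4.
Set dH/dt = 0 with H > 0: 0.896 - 0.0247L = 0, so L* = 0.896/0.0247 = 36.3.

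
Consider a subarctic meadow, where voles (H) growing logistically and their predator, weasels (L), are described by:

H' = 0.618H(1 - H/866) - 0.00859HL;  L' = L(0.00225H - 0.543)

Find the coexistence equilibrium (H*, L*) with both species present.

H* ≈ 241, L* ≈ 51.9

From dL/dt = 0 with L > 0: 0.00225H* = 0.543, so H* = 241.
Substitute into dH/dt = 0: 0.618(1 - 241/866) = 0.00859L*.
The bracket is 0.721, giving L* = 0.446/0.00859 = 51.9.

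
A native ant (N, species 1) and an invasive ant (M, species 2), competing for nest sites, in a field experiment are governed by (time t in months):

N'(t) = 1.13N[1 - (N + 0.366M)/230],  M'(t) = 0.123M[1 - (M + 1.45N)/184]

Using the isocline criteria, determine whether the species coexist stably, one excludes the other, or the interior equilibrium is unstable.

species 1 excludes species 2

Compare the nullcline intercepts: K1/α12 = 230/0.366 = 628 > K2 = 184; K2/α21 = 184/1.45 = 127 < K1 = 230.
Since the inequalities point opposite ways, species 1 can invade but species 2 cannot.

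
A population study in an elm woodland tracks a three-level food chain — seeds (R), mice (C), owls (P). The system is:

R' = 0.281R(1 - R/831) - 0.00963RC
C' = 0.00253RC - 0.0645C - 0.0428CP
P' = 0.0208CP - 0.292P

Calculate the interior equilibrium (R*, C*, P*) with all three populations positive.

R* ≈ 431, C* ≈ 14, P* ≈ 24

From dP/dt = 0: 0.0208C* = 0.292, so C* = 14.
From dR/dt = 0: 0.281(1 - R*/831) = 0.00963·14, giving R* = 831·(1 - 0.481) = 431.
From dC/dt = 0: 0.00253·431 - 0.0645 = 0.0428P*, so P* = 1.03/0.0428 = 24.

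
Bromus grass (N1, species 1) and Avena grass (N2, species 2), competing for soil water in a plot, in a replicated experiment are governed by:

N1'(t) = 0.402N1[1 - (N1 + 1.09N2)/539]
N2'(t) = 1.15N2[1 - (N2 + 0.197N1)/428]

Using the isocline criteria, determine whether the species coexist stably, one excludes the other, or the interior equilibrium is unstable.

Compare the nullcline intercepts: K1/α12 = 539/1.09 = 494 > K2 = 428; K2/α21 = 428/0.197 = 2170 > K1 = 539.
Since both inequalities hold, each species can invade when rare, so the interior equilibrium is stable.

stable coexistence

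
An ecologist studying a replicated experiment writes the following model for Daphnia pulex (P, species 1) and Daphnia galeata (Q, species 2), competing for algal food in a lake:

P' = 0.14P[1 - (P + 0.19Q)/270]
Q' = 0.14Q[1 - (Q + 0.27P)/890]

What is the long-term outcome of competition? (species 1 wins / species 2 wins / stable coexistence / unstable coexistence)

Compare the nullcline intercepts: K1/α12 = 270/0.19 = 1420 > K2 = 890; K2/α21 = 890/0.27 = 3300 > K1 = 270.
Since both inequalities hold, each species can invade when rare, so the interior equilibrium is stable.

stable coexistence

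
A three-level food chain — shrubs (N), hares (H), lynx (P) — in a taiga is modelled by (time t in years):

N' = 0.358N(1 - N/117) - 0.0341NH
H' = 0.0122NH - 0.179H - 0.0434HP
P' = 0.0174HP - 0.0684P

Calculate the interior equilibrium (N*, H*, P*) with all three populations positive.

N* ≈ 73.2, H* ≈ 3.93, P* ≈ 16.4

From dP/dt = 0: 0.0174H* = 0.0684, so H* = 3.93.
From dN/dt = 0: 0.358(1 - N*/117) = 0.0341·3.93, giving N* = 117·(1 - 0.374) = 73.2.
From dH/dt = 0: 0.0122·73.2 - 0.179 = 0.0434P*, so P* = 0.714/0.0434 = 16.4.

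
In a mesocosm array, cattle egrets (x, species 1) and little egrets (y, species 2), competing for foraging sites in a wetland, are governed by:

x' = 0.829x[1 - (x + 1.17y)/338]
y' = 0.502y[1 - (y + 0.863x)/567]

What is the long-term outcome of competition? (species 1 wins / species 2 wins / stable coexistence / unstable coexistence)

species 2 excludes species 1

Compare the nullcline intercepts: K1/α12 = 338/1.17 = 289 < K2 = 567; K2/α21 = 567/0.863 = 657 > K1 = 338.
Since the inequalities point opposite ways, species 2 can invade but species 1 cannot.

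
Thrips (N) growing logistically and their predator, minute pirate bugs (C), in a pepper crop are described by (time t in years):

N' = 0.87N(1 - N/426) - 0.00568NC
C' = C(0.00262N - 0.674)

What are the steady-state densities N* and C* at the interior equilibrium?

From dC/dt = 0 with C > 0: 0.00262N* = 0.674, so N* = 257.
Substitute into dN/dt = 0: 0.87(1 - 257/426) = 0.00568C*.
The bracket is 0.396, giving C* = 0.345/0.00568 = 60.7.

N* ≈ 257, C* ≈ 60.7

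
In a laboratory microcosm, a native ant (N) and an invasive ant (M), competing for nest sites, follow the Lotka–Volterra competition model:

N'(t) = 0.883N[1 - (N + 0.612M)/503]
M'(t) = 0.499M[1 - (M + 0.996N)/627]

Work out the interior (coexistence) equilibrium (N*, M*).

N* ≈ 305, M* ≈ 323

Setting both brackets to zero gives the nullclines N + 0.612M = 503 and 0.996N + M = 627.
Substituting M = 627 - 0.996N into the first: N(1 - 0.612·0.996) = 503 - 0.612·627.
So N* = 119/0.39 = 305, and then M* = 627 - 0.996·305 = 323.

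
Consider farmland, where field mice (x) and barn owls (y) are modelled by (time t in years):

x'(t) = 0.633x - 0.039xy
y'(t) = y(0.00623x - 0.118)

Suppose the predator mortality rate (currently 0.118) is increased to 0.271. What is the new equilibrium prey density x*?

At the interior fixed point, setting dy/dt = 0 with y > 0 fixes x* = (predator death rate)/(xy coefficient) — independent of the other coefficients.
With the change, x* = 0.271/0.00623 = 43.5; it rises from 18.9.

x* ≈ 43.5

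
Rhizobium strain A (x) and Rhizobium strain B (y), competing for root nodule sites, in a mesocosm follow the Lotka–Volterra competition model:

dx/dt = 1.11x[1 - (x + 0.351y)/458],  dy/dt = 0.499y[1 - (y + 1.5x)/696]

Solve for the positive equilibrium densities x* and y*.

Setting both brackets to zero gives the nullclines x + 0.351y = 458 and 1.5x + y = 696.
Substituting y = 696 - 1.5x into the first: x(1 - 0.351·1.5) = 458 - 0.351·696.
So x* = 214/0.474 = 451, and then y* = 696 - 1.5·451 = 19.

x* ≈ 451, y* ≈ 19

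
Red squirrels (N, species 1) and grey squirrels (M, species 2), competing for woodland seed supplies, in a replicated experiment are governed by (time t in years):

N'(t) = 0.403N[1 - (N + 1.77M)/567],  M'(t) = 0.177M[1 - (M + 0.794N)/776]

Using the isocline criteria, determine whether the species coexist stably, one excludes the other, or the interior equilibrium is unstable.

species 2 excludes species 1

Compare the nullcline intercepts: K1/α12 = 567/1.77 = 320 < K2 = 776; K2/α21 = 776/0.794 = 977 > K1 = 567.
Since the inequalities point opposite ways, species 2 can invade but species 1 cannot.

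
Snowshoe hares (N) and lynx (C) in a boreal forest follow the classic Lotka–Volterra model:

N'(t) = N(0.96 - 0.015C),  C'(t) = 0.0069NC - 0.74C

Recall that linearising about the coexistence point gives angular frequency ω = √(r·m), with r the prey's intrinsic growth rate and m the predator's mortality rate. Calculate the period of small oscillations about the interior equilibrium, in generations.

T ≈ 7.45 generations

Here r = 0.96 and m = 0.74, so r·m = 0.71.
ω = √0.71 = 0.843 per generation, hence T = 2π/ω ≈ 7.45 generations.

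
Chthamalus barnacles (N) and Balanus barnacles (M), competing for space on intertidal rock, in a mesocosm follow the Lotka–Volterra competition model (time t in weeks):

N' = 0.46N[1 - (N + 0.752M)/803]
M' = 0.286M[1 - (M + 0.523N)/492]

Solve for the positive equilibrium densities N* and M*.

Setting both brackets to zero gives the nullclines N + 0.752M = 803 and 0.523N + M = 492.
Substituting M = 492 - 0.523N into the first: N(1 - 0.752·0.523) = 803 - 0.752·492.
So N* = 433/0.607 = 714, and then M* = 492 - 0.523·714 = 119.

N* ≈ 714, M* ≈ 119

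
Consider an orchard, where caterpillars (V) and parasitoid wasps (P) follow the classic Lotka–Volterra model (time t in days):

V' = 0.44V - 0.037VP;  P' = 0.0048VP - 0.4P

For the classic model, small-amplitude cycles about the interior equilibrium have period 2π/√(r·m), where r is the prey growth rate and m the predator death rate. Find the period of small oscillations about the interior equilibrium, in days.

T ≈ 15 days

Here r = 0.44 and m = 0.4, so r·m = 0.176.
ω = √0.176 = 0.42 per day, hence T = 2π/ω ≈ 15 days.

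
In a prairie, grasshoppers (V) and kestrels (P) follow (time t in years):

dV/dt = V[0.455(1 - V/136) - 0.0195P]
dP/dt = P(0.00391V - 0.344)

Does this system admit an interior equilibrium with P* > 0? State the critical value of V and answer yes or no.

Threshold V = 88; K > 88, so yes, the predator persists.

The predator equation gives dP/dt > 0 only when V > 0.344/0.00391 = 88.
Without the predator, V → K = 136. Since 136 > 88, the predator can invade and persist.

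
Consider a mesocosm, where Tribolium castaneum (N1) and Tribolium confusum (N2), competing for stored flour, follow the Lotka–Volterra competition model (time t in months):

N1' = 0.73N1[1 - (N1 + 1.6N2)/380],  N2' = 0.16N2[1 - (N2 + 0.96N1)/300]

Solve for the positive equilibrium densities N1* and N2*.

Setting both brackets to zero gives the nullclines N1 + 1.6N2 = 380 and 0.96N1 + N2 = 300.
Substituting N2 = 300 - 0.96N1 into the first: N1(1 - 1.6·0.96) = 380 - 1.6·300.
So N1* = -100/-0.536 = 187, and then N2* = 300 - 0.96·187 = 121.

N1* ≈ 187, N2* ≈ 121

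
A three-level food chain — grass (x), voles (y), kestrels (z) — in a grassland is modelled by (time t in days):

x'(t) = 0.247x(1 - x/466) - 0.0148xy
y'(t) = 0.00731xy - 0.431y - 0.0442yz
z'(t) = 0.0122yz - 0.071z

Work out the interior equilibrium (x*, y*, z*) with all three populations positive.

x* ≈ 304, y* ≈ 5.82, z* ≈ 40.4

From dz/dt = 0: 0.0122y* = 0.071, so y* = 5.82.
From dx/dt = 0: 0.247(1 - x*/466) = 0.0148·5.82, giving x* = 466·(1 - 0.349) = 304.
From dy/dt = 0: 0.00731·304 - 0.431 = 0.0442z*, so z* = 1.79/0.0442 = 40.4.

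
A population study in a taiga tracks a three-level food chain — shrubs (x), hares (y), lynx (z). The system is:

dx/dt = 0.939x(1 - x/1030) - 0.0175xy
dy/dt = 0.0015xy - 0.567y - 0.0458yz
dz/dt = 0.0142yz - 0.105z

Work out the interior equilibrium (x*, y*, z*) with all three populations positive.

x* ≈ 888, y* ≈ 7.39, z* ≈ 16.7

From dz/dt = 0: 0.0142y* = 0.105, so y* = 7.39.
From dx/dt = 0: 0.939(1 - x*/1030) = 0.0175·7.39, giving x* = 1030·(1 - 0.138) = 888.
From dy/dt = 0: 0.0015·888 - 0.567 = 0.0458z*, so z* = 0.765/0.0458 = 16.7.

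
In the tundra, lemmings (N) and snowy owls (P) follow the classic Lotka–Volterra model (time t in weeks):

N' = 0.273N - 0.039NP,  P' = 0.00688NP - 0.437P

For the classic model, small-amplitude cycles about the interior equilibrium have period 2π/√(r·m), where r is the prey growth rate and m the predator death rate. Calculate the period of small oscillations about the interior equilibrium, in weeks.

T ≈ 18.2 weeks

Here r = 0.273 and m = 0.437, so r·m = 0.119.
ω = √0.119 = 0.345 per week, hence T = 2π/ω ≈ 18.2 weeks.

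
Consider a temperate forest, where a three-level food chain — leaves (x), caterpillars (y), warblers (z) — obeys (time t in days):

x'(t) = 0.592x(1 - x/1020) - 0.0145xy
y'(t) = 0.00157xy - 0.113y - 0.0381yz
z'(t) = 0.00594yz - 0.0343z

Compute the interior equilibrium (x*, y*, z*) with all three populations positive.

x* ≈ 876, y* ≈ 5.77, z* ≈ 33.1

From dz/dt = 0: 0.00594y* = 0.0343, so y* = 5.77.
From dx/dt = 0: 0.592(1 - x*/1020) = 0.0145·5.77, giving x* = 1020·(1 - 0.141) = 876.
From dy/dt = 0: 0.00157·876 - 0.113 = 0.0381z*, so z* = 1.26/0.0381 = 33.1.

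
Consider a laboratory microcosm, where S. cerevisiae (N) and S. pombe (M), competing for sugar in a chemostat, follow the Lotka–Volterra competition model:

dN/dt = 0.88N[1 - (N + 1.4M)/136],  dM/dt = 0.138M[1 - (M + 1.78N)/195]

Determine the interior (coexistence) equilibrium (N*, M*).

N* ≈ 91.8, M* ≈ 31.6

Setting both brackets to zero gives the nullclines N + 1.4M = 136 and 1.78N + M = 195.
Substituting M = 195 - 1.78N into the first: N(1 - 1.4·1.78) = 136 - 1.4·195.
So N* = -137/-1.49 = 91.8, and then M* = 195 - 1.78·91.8 = 31.6.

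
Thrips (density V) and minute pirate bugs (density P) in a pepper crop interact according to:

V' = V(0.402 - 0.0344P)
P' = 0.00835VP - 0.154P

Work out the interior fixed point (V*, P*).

Set dP/dt = 0 with P > 0: 0.00835V - 0.154 = 0, so V* = 0.154/0.00835 = 18.4.
Set dV/dt = 0 with V > 0: 0.402 - 0.0344P = 0, so P* = 0.402/0.0344 = 11.7.

V* ≈ 18.4, P* ≈ 11.7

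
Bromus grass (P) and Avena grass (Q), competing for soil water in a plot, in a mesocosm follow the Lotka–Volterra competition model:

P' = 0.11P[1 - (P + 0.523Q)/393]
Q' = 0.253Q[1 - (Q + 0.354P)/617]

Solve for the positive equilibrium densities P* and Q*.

Setting both brackets to zero gives the nullclines P + 0.523Q = 393 and 0.354P + Q = 617.
Substituting Q = 617 - 0.354P into the first: P(1 - 0.523·0.354) = 393 - 0.523·617.
So P* = 70.3/0.815 = 86.3, and then Q* = 617 - 0.354·86.3 = 586.

P* ≈ 86.3, Q* ≈ 586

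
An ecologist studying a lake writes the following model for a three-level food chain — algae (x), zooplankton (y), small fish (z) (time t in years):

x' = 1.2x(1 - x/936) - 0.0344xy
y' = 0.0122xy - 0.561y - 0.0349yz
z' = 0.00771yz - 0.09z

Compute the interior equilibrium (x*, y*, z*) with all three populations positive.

From dz/dt = 0: 0.00771y* = 0.09, so y* = 11.7.
From dx/dt = 0: 1.2(1 - x*/936) = 0.0344·11.7, giving x* = 936·(1 - 0.335) = 623.
From dy/dt = 0: 0.0122·623 - 0.561 = 0.0349z*, so z* = 7.04/0.0349 = 202.

x* ≈ 623, y* ≈ 11.7, z* ≈ 202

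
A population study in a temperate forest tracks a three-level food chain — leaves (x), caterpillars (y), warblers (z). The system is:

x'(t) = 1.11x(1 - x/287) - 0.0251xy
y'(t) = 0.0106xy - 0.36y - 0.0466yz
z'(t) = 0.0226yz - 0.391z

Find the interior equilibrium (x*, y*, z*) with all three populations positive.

x* ≈ 175, y* ≈ 17.3, z* ≈ 32

From dz/dt = 0: 0.0226y* = 0.391, so y* = 17.3.
From dx/dt = 0: 1.11(1 - x*/287) = 0.0251·17.3, giving x* = 287·(1 - 0.391) = 175.
From dy/dt = 0: 0.0106·175 - 0.36 = 0.0466z*, so z* = 1.49/0.0466 = 32.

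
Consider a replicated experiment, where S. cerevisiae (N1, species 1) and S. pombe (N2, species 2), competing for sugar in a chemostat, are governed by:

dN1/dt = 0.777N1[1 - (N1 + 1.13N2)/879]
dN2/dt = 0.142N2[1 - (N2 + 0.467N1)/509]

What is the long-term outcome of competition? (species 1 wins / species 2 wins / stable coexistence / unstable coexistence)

stable coexistence

Compare the nullcline intercepts: K1/α12 = 879/1.13 = 778 > K2 = 509; K2/α21 = 509/0.467 = 1090 > K1 = 879.
Since both inequalities hold, each species can invade when rare, so the interior equilibrium is stable.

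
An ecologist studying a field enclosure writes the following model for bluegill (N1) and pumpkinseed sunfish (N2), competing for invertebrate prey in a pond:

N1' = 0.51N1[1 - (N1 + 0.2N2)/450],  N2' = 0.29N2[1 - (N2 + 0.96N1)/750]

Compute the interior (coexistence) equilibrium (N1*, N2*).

N1* ≈ 371, N2* ≈ 394

Setting both brackets to zero gives the nullclines N1 + 0.2N2 = 450 and 0.96N1 + N2 = 750.
Substituting N2 = 750 - 0.96N1 into the first: N1(1 - 0.2·0.96) = 450 - 0.2·750.
So N1* = 300/0.808 = 371, and then N2* = 750 - 0.96·371 = 394.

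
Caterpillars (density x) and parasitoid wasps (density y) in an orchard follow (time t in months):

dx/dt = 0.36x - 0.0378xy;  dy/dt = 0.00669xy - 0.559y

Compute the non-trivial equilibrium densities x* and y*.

x* ≈ 83.6, y* ≈ 9.52

Set dy/dt = 0 with y > 0: 0.00669x - 0.559 = 0, so x* = 0.559/0.00669 = 83.6.
Set dx/dt = 0 with x > 0: 0.36 - 0.0378y = 0, so y* = 0.36/0.0378 = 9.52.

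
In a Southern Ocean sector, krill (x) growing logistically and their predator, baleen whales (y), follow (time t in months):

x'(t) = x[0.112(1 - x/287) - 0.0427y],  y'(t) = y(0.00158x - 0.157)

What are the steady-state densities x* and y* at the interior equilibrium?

x* ≈ 99.4, y* ≈ 1.71

From dy/dt = 0 with y > 0: 0.00158x* = 0.157, so x* = 99.4.
Substitute into dx/dt = 0: 0.112(1 - 99.4/287) = 0.0427y*.
The bracket is 0.654, giving y* = 0.0732/0.0427 = 1.71.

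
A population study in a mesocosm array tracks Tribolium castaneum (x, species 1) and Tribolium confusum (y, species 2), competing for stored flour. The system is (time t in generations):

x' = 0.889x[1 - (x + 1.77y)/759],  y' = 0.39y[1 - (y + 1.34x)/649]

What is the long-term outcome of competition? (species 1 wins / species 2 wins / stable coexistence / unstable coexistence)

Compare the nullcline intercepts: K1/α12 = 759/1.77 = 429 < K2 = 649; K2/α21 = 649/1.34 = 484 < K1 = 759.
Since both are reversed, neither can invade when rare; the interior point is a saddle.

unstable coexistence (outcome depends on initial conditions)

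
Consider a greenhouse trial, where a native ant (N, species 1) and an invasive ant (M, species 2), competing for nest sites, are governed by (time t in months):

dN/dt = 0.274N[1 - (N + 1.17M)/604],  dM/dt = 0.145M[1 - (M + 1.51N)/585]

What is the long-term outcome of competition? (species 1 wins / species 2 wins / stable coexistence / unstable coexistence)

unstable coexistence (outcome depends on initial conditions)

Compare the nullcline intercepts: K1/α12 = 604/1.17 = 516 < K2 = 585; K2/α21 = 585/1.51 = 387 < K1 = 604.
Since both are reversed, neither can invade when rare; the interior point is a saddle.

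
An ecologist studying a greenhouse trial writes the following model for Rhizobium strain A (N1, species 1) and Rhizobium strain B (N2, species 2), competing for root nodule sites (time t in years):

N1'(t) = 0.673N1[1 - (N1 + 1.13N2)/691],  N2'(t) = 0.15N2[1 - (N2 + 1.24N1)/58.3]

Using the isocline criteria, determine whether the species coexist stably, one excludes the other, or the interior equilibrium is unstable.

Compare the nullcline intercepts: K1/α12 = 691/1.13 = 612 > K2 = 58.3; K2/α21 = 58.3/1.24 = 47 < K1 = 691.
Since the inequalities point opposite ways, species 1 can invade but species 2 cannot.

species 1 excludes species 2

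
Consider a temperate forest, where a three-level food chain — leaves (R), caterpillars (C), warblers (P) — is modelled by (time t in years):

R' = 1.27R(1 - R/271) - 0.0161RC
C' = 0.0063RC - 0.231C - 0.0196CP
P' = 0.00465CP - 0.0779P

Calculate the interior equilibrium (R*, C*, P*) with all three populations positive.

From dP/dt = 0: 0.00465C* = 0.0779, so C* = 16.8.
From dR/dt = 0: 1.27(1 - R*/271) = 0.0161·16.8, giving R* = 271·(1 - 0.212) = 213.
From dC/dt = 0: 0.0063·213 - 0.231 = 0.0196P*, so P* = 1.11/0.0196 = 56.8.

R* ≈ 213, C* ≈ 16.8, P* ≈ 56.8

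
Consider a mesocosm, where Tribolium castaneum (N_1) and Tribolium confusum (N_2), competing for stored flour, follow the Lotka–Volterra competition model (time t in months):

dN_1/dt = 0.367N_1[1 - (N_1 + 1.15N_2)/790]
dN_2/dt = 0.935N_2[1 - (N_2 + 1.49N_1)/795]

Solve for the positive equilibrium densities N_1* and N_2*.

Setting both brackets to zero gives the nullclines N_1 + 1.15N_2 = 790 and 1.49N_1 + N_2 = 795.
Substituting N_2 = 795 - 1.49N_1 into the first: N_1(1 - 1.15·1.49) = 790 - 1.15·795.
So N_1* = -124/-0.713 = 174, and then N_2* = 795 - 1.49·174 = 536.

N_1* ≈ 174, N_2* ≈ 536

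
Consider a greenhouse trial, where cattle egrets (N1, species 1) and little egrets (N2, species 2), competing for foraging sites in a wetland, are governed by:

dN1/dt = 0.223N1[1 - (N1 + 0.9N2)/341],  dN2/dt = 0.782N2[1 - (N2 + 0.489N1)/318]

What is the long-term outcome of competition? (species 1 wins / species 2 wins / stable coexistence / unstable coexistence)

Compare the nullcline intercepts: K1/α12 = 341/0.9 = 379 > K2 = 318; K2/α21 = 318/0.489 = 650 > K1 = 341.
Since both inequalities hold, each species can invade when rare, so the interior equilibrium is stable.

stable coexistence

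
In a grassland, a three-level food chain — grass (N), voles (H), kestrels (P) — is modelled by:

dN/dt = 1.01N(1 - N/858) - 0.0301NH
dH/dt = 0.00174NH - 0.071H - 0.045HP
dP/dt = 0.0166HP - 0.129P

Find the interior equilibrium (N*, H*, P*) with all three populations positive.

N* ≈ 659, H* ≈ 7.77, P* ≈ 23.9

From dP/dt = 0: 0.0166H* = 0.129, so H* = 7.77.
From dN/dt = 0: 1.01(1 - N*/858) = 0.0301·7.77, giving N* = 858·(1 - 0.232) = 659.
From dH/dt = 0: 0.00174·659 - 0.071 = 0.045P*, so P* = 1.08/0.045 = 23.9.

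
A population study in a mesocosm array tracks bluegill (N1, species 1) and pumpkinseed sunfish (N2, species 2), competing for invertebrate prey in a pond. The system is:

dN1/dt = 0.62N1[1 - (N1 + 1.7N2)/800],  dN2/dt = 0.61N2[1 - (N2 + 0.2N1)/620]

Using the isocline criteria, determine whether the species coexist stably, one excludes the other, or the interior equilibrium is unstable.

species 2 excludes species 1

Compare the nullcline intercepts: K1/α12 = 800/1.7 = 471 < K2 = 620; K2/α21 = 620/0.2 = 3100 > K1 = 800.
Since the inequalities point opposite ways, species 2 can invade but species 1 cannot.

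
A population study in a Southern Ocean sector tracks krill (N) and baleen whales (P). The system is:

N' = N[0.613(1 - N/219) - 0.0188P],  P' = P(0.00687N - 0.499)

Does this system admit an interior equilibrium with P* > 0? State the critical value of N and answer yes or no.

Threshold N = 72.6; K > 72.6, so yes, the predator persists.

The predator equation gives dP/dt > 0 only when N > 0.499/0.00687 = 72.6.
Without the predator, N → K = 219. Since 219 > 72.6, the predator can invade and persist.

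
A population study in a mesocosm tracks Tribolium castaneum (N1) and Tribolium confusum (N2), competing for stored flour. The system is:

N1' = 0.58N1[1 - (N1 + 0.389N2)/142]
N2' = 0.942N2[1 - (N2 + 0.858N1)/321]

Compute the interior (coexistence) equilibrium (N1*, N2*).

Setting both brackets to zero gives the nullclines N1 + 0.389N2 = 142 and 0.858N1 + N2 = 321.
Substituting N2 = 321 - 0.858N1 into the first: N1(1 - 0.389·0.858) = 142 - 0.389·321.
So N1* = 17.1/0.666 = 25.7, and then N2* = 321 - 0.858·25.7 = 299.

N1* ≈ 25.7, N2* ≈ 299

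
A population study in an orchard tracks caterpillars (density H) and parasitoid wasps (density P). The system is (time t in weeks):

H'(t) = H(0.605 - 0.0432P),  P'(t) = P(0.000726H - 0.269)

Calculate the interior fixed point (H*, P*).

H* ≈ 371, P* ≈ 14

Set dP/dt = 0 with P > 0: 0.000726H - 0.269 = 0, so H* = 0.269/0.000726 = 371.
Set dH/dt = 0 with H > 0: 0.605 - 0.0432P = 0, so P* = 0.605/0.0432 = 14.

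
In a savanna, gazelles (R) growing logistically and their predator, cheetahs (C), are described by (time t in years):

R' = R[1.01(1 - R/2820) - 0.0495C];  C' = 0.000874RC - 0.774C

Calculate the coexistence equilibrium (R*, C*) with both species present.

R* ≈ 886, C* ≈ 14

From dC/dt = 0 with C > 0: 0.000874R* = 0.774, so R* = 886.
Substitute into dR/dt = 0: 1.01(1 - 886/2820) = 0.0495C*.
The bracket is 0.686, giving C* = 0.693/0.0495 = 14.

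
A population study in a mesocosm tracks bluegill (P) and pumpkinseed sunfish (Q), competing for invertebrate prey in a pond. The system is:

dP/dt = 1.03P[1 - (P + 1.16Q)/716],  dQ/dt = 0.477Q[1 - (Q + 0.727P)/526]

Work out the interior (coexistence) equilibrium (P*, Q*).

P* ≈ 676, Q* ≈ 34.9

Setting both brackets to zero gives the nullclines P + 1.16Q = 716 and 0.727P + Q = 526.
Substituting Q = 526 - 0.727P into the first: P(1 - 1.16·0.727) = 716 - 1.16·526.
So P* = 106/0.157 = 676, and then Q* = 526 - 0.727·676 = 34.9.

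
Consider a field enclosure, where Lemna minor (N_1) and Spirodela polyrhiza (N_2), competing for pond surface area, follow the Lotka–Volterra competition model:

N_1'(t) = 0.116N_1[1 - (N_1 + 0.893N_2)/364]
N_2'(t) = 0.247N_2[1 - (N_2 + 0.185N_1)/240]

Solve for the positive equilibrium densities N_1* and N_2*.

N_1* ≈ 179, N_2* ≈ 207

Setting both brackets to zero gives the nullclines N_1 + 0.893N_2 = 364 and 0.185N_1 + N_2 = 240.
Substituting N_2 = 240 - 0.185N_1 into the first: N_1(1 - 0.893·0.185) = 364 - 0.893·240.
So N_1* = 150/0.835 = 179, and then N_2* = 240 - 0.185·179 = 207.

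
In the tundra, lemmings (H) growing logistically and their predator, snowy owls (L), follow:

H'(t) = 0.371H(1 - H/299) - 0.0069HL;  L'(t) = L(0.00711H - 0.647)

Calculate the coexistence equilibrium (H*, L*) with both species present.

H* ≈ 91, L* ≈ 37.4

From dL/dt = 0 with L > 0: 0.00711H* = 0.647, so H* = 91.
Substitute into dH/dt = 0: 0.371(1 - 91/299) = 0.0069L*.
The bracket is 0.696, giving L* = 0.258/0.0069 = 37.4.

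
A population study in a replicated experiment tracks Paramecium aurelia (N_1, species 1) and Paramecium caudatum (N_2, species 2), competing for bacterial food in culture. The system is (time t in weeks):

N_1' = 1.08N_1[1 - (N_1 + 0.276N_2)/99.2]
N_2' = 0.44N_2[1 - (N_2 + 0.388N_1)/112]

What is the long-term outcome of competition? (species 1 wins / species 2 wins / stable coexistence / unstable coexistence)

Compare the nullcline intercepts: K1/α12 = 99.2/0.276 = 359 > K2 = 112; K2/α21 = 112/0.388 = 289 > K1 = 99.2.
Since both inequalities hold, each species can invade when rare, so the interior equilibrium is stable.

stable coexistence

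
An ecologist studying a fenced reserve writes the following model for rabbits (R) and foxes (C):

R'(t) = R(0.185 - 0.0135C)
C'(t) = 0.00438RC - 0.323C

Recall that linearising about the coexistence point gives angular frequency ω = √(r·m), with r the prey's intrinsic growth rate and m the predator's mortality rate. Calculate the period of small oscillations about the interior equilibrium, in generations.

T ≈ 25.7 generations

Here r = 0.185 and m = 0.323, so r·m = 0.0598.
ω = √0.0598 = 0.244 per generation, hence T = 2π/ω ≈ 25.7 generations.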